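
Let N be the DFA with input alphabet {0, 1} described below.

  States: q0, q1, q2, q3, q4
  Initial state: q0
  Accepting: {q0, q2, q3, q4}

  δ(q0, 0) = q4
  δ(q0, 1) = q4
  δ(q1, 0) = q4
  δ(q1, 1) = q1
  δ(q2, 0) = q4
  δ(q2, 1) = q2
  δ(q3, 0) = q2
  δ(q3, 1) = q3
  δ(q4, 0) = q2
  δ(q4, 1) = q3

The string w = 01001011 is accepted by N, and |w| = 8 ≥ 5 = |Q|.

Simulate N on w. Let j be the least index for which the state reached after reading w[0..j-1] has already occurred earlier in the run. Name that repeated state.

State sequence: q0 -0-> q4 -1-> q3 -0-> q2 -0-> q4 -1-> q3 -0-> q2 -1-> q2 -1-> q2
First repeat at step 4: q4 was already visited.

The earliest repeat is at step j = 4: N is in q4, which it already visited at step i = 1.

q4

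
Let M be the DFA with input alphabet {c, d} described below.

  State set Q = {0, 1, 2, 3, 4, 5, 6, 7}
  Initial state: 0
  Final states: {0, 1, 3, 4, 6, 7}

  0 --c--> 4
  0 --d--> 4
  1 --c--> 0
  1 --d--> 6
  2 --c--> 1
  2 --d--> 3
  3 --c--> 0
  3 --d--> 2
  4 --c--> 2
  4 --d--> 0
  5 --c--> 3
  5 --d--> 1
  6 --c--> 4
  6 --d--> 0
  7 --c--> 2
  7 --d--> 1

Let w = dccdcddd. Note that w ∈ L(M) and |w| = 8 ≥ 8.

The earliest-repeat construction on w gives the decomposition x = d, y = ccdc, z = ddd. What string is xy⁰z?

dddd

xy⁰z = xz = d·ddd = dddd.
Reading y = ccdc takes M from 4 back to 4, so after x the machine is still in 4, and z then leads to the accepting state 0. Hence dddd ∈ L(M).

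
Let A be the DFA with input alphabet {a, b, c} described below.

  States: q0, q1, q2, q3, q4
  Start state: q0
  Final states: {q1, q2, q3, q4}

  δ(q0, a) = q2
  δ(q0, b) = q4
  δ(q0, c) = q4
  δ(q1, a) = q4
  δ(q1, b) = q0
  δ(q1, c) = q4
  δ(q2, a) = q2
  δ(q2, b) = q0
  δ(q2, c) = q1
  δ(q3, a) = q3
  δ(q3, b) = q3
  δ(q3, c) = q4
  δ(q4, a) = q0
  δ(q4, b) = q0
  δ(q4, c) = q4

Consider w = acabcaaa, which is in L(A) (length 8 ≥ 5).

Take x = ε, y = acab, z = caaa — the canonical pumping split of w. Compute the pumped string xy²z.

acabacabcaaa

xy^2z = ε·acab·acab·caaa = acabacabcaaa.
Reading y = acab takes A from q0 back to q0, so after x·y·y the machine is still in q0, and z then leads to the accepting state q2. Hence acabacabcaaa ∈ L(A).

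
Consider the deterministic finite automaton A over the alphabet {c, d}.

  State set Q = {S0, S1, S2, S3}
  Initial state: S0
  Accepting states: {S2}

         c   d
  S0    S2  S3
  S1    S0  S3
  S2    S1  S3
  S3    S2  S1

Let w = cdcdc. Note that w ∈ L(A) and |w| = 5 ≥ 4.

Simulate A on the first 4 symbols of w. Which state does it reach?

S3

State sequence: S0 -c-> S2 -d-> S3 -c-> S2 -d-> S3

After reading 4 characters, A is in state S3.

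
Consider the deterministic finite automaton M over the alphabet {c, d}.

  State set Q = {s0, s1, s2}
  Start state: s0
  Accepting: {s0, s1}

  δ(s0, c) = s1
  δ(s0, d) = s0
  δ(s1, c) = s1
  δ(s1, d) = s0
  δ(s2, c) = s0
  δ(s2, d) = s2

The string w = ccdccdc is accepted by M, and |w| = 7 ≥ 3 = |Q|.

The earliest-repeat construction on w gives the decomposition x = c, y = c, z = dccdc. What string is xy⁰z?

xy⁰z = xz = c·dccdc = cdccdc.
Reading y = c takes M from s1 back to s1, so after x the machine is still in s1, and z then leads to the accepting state s1. Hence cdccdc ∈ L(M).

cdccdc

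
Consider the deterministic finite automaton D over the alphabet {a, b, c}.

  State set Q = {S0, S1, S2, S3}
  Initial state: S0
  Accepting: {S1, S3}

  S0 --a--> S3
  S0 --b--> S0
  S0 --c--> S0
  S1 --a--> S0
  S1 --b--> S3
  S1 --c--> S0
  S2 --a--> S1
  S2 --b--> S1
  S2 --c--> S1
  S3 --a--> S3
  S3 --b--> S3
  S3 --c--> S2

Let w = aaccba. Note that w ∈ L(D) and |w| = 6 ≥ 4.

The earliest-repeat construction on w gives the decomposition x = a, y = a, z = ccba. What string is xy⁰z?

xy⁰z = xz = a·ccba = accba.
Reading y = a takes D from S3 back to S3, so after x the machine is still in S3, and z then leads to the accepting state S3. Hence accba ∈ L(D).

accba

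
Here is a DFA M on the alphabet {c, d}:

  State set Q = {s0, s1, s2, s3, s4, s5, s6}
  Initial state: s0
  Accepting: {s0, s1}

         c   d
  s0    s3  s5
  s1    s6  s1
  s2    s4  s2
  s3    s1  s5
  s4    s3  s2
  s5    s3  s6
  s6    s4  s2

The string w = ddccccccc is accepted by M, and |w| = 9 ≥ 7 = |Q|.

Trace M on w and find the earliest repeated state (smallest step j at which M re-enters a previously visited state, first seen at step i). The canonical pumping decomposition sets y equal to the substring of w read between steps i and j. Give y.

State sequence: s0 -d-> s5 -d-> s6 -c-> s4 -c-> s3 -c-> s1 -c-> s6 -c-> s4 -c-> s3 -c-> s1
First repeat at step 6: s6 was already visited.

So i = 2, j = 6, giving x = w[0:2] = dd, y = w[2:6] = cccc, z = w[6:9] = ccc.
Check: |xy| = 6 ≤ 7 and |y| = 4 ≥ 1. Reading y takes M from s6 back to s6, so every xyⁱz is accepted.
With |Q| = 7, pigeonhole forces a state repeat no later than step 7; the substring read between the first and second visits to that state can be pumped.

cccc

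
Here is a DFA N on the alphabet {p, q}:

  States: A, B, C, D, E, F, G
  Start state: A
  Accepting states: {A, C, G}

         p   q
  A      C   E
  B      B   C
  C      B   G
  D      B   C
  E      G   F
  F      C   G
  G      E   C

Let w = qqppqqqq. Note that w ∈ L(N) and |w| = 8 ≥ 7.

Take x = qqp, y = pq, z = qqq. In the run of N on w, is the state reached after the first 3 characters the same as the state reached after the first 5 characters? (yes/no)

yes

Run of N on the first 5 characters of w = q q p p q:
  step 0: A  (start)
  step 1: E  (read q: A→E)
  step 2: F  (read q: E→F)
  step 3: C  (read p: F→C)
  step 4: B  (read p: C→B)
  step 5: C  (read q: B→C)

After x (step 3): C. After xy (step 5): C.
They match, so y = pq drives N around a cycle from C back to itself; pumping y any number of times keeps N in C before reading z, and xyⁱz ∈ L(N) for every i ≥ 0.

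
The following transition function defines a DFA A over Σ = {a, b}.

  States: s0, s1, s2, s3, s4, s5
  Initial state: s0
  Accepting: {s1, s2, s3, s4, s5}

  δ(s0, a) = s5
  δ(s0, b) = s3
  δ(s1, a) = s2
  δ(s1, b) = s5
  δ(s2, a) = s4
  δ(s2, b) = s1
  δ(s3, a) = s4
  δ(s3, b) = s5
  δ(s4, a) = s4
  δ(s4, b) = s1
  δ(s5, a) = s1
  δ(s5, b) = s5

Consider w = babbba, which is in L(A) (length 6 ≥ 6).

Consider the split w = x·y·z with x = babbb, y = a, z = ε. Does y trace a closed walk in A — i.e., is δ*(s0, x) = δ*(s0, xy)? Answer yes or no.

no

State sequence: s0 -b-> s3 -a-> s4 -b-> s1 -b-> s5 -b-> s5 -a-> s1

After x (step 5): s5. After xy (step 6): s1.
They differ (s5 ≠ s1), so y is not a cycle from the state after x; this split is not the one the pumping-lemma construction produces, and pumping y need not keep the string in L(A).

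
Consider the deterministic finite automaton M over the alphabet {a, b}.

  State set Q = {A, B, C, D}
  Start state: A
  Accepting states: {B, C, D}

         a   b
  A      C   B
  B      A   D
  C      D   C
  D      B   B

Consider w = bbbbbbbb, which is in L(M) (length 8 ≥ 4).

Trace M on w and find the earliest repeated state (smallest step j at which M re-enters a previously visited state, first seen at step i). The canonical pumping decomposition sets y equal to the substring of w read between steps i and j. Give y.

bb

Run of M on w = b b b b b b b b:
  step 0: A  (start)
  step 1: B  (read b: A→B)
  step 2: D  (read b: B→D)
  step 3: B  (read b: D→B)   ← first repeat (B seen earlier)
  step 4: D  (read b: B→D)
  step 5: B  (read b: D→B)
  step 6: D  (read b: B→D)
  step 7: B  (read b: D→B)
  step 8: D  (read b: B→D)

So i = 1, j = 3, giving x = w[0:1] = b, y = w[1:3] = bb, z = w[3:8] = bbbbb.
Check: |xy| = 3 ≤ 4 and |y| = 2 ≥ 1. Reading y takes M from B back to B, so every xyⁱz is accepted.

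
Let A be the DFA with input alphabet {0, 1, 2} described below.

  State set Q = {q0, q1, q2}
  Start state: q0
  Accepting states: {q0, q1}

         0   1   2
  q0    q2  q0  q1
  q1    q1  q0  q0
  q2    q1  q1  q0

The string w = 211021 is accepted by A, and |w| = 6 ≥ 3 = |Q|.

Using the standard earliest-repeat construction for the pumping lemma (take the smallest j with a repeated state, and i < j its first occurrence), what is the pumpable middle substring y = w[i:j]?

State sequence: q0 -2-> q1 -1-> q0 -1-> q0 -0-> q2 -2-> q0 -1-> q0
First repeat at step 2: q0 was already visited.

So i = 0, j = 2, giving x = w[0:0] = ε, y = w[0:2] = 21, z = w[2:6] = 1021.
Check: |xy| = 2 ≤ 3 and |y| = 2 ≥ 1. Reading y takes A from q0 back to q0, so every xyⁱz is accepted.
Since A has 3 states, any run of length ≥ 3 visits 3+1 states, so by pigeonhole some state repeats within the first 3 steps — that repeat gives the pumpable loop.

21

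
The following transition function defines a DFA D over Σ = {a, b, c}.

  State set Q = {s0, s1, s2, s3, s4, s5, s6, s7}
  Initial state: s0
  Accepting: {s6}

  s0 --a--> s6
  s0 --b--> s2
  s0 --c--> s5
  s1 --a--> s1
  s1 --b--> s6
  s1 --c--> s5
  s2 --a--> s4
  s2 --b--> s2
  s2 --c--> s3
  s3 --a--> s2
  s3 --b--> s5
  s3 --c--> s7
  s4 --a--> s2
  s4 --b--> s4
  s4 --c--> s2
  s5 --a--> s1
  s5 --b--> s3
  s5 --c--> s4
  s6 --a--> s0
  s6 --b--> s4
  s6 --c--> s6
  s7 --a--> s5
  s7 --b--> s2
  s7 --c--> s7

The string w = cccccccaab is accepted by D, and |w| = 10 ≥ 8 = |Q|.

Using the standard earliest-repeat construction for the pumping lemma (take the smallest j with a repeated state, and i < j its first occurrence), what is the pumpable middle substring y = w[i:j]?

Run of D on w = c c c c c c c a a b:
  step 0: s0  (start)
  step 1: s5  (read c: s0→s5)
  step 2: s4  (read c: s5→s4)
  step 3: s2  (read c: s4→s2)
  step 4: s3  (read c: s2→s3)
  step 5: s7  (read c: s3→s7)
  step 6: s7  (read c: s7→s7)   ← first repeat (s7 seen earlier)
  step 7: s7  (read c: s7→s7)
  step 8: s5  (read a: s7→s5)
  step 9: s1  (read a: s5→s1)
  step 10: s6  (read b: s1→s6)

So i = 5, j = 6, giving x = w[0:5] = ccccc, y = w[5:6] = c, z = w[6:10] = caab.
Check: |xy| = 6 ≤ 8 and |y| = 1 ≥ 1. Reading y takes D from s7 back to s7, so every xyⁱz is accepted.

c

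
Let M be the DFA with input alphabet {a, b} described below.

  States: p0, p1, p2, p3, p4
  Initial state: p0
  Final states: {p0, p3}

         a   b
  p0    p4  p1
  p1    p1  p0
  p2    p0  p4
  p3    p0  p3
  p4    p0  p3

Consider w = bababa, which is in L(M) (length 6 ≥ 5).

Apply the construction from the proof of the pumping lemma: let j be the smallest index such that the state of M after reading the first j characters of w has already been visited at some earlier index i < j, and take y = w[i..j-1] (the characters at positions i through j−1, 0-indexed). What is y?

Run of M on w = b a b a b a:
  step 0: p0  (start)
  step 1: p1  (read b: p0→p1)
  step 2: p1  (read a: p1→p1)   ← first repeat (p1 seen earlier)
  step 3: p0  (read b: p1→p0)
  step 4: p4  (read a: p0→p4)
  step 5: p3  (read b: p4→p3)
  step 6: p0  (read a: p3→p0)

So i = 1, j = 2, giving x = w[0:1] = b, y = w[1:2] = a, z = w[2:6] = baba.
Check: |xy| = 2 ≤ 5 and |y| = 1 ≥ 1. Reading y takes M from p1 back to p1, so every xyⁱz is accepted.
Pumping length from the standard proof: p = 5 (the number of states). The repeated state found above gives |xy| = j ≤ 5 and |y| = j − i ≥ 1.

a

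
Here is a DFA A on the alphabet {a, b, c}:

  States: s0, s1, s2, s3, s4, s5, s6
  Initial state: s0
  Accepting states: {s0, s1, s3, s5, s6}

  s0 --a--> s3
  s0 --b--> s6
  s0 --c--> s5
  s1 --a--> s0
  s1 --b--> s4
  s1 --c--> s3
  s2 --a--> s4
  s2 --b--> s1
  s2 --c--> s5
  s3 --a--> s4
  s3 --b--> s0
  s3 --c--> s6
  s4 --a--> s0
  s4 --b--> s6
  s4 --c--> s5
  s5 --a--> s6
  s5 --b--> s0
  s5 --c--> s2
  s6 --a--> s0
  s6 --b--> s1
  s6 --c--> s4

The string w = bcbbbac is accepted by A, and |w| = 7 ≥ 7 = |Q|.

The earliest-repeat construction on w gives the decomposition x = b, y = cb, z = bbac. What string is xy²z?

xy^2z = b·cb·cb·bbac = bcbcbbbac.
Reading y = cb takes A from s6 back to s6, so after x·y·y the machine is still in s6, and z then leads to the accepting state s5. Hence bcbcbbbac ∈ L(A).

bcbcbbbac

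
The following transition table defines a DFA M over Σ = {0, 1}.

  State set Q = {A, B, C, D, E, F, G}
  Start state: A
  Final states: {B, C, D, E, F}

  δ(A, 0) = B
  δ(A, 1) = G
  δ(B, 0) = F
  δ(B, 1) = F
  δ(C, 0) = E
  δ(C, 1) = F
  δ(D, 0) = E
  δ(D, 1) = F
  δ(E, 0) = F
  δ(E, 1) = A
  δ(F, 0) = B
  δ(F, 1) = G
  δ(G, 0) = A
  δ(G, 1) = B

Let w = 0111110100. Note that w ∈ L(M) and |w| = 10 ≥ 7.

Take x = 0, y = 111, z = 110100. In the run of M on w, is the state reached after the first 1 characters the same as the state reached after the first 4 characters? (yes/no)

yes

State sequence: A -0-> B -1-> F -1-> G -1-> B

After x (step 1): B. After xy (step 4): B.
They match, so y = 111 drives M around a cycle from B back to itself; pumping y any number of times keeps M in B before reading z, and xyⁱz ∈ L(M) for every i ≥ 0.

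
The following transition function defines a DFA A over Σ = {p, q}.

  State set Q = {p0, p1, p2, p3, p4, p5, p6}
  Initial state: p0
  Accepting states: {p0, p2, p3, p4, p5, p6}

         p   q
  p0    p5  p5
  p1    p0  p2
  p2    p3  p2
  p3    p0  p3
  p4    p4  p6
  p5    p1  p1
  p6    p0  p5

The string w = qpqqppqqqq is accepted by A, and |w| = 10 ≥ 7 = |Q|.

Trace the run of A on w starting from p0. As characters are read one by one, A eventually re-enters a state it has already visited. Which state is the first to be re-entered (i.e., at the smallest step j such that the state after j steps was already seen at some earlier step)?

State sequence: p0 -q-> p5 -p-> p1 -q-> p2 -q-> p2 -p-> p3 -p-> p0 -q-> p5 -q-> p1 -q-> p2 -q-> p2
First repeat at step 4: p2 was already visited.

The earliest repeat is at step j = 4: A is in p2, which it already visited at step i = 3.
Since A has 7 states, any run of length ≥ 7 visits 7+1 states, so by pigeonhole some state repeats within the first 7 steps — that repeat gives the pumpable loop.

p2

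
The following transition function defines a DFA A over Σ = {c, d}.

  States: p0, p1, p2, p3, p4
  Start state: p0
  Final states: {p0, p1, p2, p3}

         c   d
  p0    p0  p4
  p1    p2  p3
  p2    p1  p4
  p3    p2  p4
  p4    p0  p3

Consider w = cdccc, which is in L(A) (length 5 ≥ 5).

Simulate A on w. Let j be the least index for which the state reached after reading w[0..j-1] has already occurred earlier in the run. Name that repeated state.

State sequence: p0 -c-> p0 -d-> p4 -c-> p0 -c-> p0 -c-> p0
First repeat at step 1: p0 was already visited.

The earliest repeat is at step j = 1: A is in p0, which it already visited at step i = 0.

p0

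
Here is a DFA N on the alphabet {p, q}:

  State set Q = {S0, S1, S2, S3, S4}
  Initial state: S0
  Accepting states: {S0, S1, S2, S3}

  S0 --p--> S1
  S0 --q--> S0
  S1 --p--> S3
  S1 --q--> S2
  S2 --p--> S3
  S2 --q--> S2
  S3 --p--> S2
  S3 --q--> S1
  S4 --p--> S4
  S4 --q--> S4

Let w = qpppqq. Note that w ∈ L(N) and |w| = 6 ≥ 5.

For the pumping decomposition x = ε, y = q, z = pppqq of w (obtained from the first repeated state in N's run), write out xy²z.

qqpppqq

xy^2z = ε·q·q·pppqq = qqpppqq.
Reading y = q takes N from S0 back to S0, so after x·y·y the machine is still in S0, and z then leads to the accepting state S2. Hence qqpppqq ∈ L(N).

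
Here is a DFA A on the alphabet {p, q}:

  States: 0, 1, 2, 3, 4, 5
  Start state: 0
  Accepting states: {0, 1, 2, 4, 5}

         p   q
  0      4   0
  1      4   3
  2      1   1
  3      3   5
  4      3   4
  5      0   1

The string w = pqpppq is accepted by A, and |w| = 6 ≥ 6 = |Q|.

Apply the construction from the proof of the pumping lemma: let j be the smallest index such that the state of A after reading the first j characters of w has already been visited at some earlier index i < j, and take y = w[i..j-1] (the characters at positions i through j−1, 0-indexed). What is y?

q

Run of A on w = p q p p p q:
  step 0: 0  (start)
  step 1: 4  (read p: 0→4)
  step 2: 4  (read q: 4→4)   ← first repeat (4 seen earlier)
  step 3: 3  (read p: 4→3)
  step 4: 3  (read p: 3→3)
  step 5: 3  (read p: 3→3)
  step 6: 5  (read q: 3→5)

So i = 1, j = 2, giving x = w[0:1] = p, y = w[1:2] = q, z = w[2:6] = pppq.
Check: |xy| = 2 ≤ 6 and |y| = 1 ≥ 1. Reading y takes A from 4 back to 4, so every xyⁱz is accepted.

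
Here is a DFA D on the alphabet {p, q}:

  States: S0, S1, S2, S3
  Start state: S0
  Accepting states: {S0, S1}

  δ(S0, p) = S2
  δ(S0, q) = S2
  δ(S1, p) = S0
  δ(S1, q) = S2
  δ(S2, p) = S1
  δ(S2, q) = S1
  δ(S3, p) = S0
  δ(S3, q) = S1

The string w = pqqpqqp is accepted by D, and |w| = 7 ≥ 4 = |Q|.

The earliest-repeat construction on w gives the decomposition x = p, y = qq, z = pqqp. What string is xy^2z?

xy^2z = p·qq·qq·pqqp = pqqqqpqqp.
Reading y = qq takes D from S2 back to S2, so after x·y·y the machine is still in S2, and z then leads to the accepting state S0. Hence pqqqqpqqp ∈ L(D).

pqqqqpqqp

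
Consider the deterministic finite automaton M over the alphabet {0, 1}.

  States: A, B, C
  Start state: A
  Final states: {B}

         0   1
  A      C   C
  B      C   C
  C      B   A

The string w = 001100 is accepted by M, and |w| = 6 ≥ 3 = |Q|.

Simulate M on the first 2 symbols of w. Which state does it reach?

B

Run of M on the first 2 characters of w = 0 0:
  step 0: A  (start)
  step 1: C  (read 0: A→C)
  step 2: B  (read 0: C→B)

After reading 2 characters, M is in state B.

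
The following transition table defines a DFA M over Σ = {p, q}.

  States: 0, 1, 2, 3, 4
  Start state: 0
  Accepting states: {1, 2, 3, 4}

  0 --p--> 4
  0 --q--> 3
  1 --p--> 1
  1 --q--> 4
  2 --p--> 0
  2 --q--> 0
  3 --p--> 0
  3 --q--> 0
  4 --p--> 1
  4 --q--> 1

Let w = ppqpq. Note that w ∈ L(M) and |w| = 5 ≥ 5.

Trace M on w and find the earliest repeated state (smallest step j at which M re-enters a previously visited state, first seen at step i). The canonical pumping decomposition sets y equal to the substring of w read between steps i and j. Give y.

Run of M on w = p p q p q:
  step 0: 0  (start)
  step 1: 4  (read p: 0→4)
  step 2: 1  (read p: 4→1)
  step 3: 4  (read q: 1→4)   ← first repeat (4 seen earlier)
  step 4: 1  (read p: 4→1)
  step 5: 4  (read q: 1→4)

So i = 1, j = 3, giving x = w[0:1] = p, y = w[1:3] = pq, z = w[3:5] = pq.
Check: |xy| = 3 ≤ 5 and |y| = 2 ≥ 1. Reading y takes M from 4 back to 4, so every xyⁱz is accepted.
With |Q| = 5, pigeonhole forces a state repeat no later than step 5; the substring read between the first and second visits to that state can be pumped.

pq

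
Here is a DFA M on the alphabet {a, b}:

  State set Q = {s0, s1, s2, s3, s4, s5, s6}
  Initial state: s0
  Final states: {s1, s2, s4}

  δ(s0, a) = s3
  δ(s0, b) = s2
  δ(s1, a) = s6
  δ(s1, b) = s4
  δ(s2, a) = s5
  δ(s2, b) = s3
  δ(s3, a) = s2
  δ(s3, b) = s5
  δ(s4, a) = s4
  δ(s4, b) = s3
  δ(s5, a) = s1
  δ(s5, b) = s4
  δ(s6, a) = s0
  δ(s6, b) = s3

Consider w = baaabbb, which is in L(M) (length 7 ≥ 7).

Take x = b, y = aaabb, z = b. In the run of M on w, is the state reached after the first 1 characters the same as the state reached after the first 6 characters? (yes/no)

Run of M on the first 6 characters of w = b a a a b b:
  step 0: s0  (start)
  step 1: s2  (read b: s0→s2)
  step 2: s5  (read a: s2→s5)
  step 3: s1  (read a: s5→s1)
  step 4: s6  (read a: s1→s6)
  step 5: s3  (read b: s6→s3)
  step 6: s5  (read b: s3→s5)

After x (step 1): s2. After xy (step 6): s5.
They differ (s2 ≠ s5), so y is not a cycle from the state after x; this split is not the one the pumping-lemma construction produces, and pumping y need not keep the string in L(M).

no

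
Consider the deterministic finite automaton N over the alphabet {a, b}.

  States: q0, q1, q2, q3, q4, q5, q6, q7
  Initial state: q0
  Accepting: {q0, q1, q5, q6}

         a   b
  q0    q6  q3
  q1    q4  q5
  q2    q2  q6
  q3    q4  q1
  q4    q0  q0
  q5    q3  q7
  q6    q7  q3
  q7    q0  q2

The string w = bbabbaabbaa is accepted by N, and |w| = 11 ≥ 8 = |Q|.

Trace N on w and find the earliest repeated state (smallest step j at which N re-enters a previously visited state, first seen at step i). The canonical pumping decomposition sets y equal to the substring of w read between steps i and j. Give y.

bbab

Run of N on w = b b a b b a a b b a a:
  step 0: q0  (start)
  step 1: q3  (read b: q0→q3)
  step 2: q1  (read b: q3→q1)
  step 3: q4  (read a: q1→q4)
  step 4: q0  (read b: q4→q0)   ← first repeat (q0 seen earlier)
  step 5: q3  (read b: q0→q3)
  step 6: q4  (read a: q3→q4)
  step 7: q0  (read a: q4→q0)
  step 8: q3  (read b: q0→q3)
  step 9: q1  (read b: q3→q1)
  step 10: q4  (read a: q1→q4)
  step 11: q0  (read a: q4→q0)

So i = 0, j = 4, giving x = w[0:0] = ε, y = w[0:4] = bbab, z = w[4:11] = baabbaa.
Check: |xy| = 4 ≤ 8 and |y| = 4 ≥ 1. Reading y takes N from q0 back to q0, so every xyⁱz is accepted.
Pumping length from the standard proof: p = 8 (the number of states). The repeated state found above gives |xy| = j ≤ 8 and |y| = j − i ≥ 1.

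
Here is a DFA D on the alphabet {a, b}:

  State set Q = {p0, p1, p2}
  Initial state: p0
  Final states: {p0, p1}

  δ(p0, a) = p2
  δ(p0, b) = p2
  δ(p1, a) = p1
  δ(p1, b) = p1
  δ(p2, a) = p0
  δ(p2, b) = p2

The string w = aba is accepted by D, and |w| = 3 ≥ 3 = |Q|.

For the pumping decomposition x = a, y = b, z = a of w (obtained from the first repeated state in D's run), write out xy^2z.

xy^2z = a·b·b·a = abba.
Reading y = b takes D from p2 back to p2, so after x·y·y the machine is still in p2, and z then leads to the accepting state p0. Hence abba ∈ L(D).

abba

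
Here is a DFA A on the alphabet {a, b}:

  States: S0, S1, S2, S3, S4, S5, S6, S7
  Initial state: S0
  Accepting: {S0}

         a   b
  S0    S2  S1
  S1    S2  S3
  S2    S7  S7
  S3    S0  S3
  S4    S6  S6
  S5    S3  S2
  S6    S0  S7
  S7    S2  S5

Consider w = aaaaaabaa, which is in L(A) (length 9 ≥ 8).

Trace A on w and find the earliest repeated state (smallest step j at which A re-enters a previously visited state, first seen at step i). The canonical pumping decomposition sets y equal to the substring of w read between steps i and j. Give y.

State sequence: S0 -a-> S2 -a-> S7 -a-> S2 -a-> S7 -a-> S2 -a-> S7 -b-> S5 -a-> S3 -a-> S0
First repeat at step 3: S2 was already visited.

So i = 1, j = 3, giving x = w[0:1] = a, y = w[1:3] = aa, z = w[3:9] = aaabaa.
Check: |xy| = 3 ≤ 8 and |y| = 2 ≥ 1. Reading y takes A from S2 back to S2, so every xyⁱz is accepted.

aa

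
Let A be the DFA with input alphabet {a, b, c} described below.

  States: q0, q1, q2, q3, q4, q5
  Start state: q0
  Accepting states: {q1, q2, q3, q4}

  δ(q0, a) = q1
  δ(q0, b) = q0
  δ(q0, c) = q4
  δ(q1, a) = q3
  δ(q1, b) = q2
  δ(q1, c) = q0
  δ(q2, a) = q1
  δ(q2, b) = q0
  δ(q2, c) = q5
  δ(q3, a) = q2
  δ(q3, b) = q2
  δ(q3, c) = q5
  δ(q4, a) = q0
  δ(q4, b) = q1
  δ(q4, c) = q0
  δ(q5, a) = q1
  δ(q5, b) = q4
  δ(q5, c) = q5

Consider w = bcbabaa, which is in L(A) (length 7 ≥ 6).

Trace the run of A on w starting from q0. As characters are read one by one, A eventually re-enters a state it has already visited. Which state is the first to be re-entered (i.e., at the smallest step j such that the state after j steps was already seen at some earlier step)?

State sequence: q0 -b-> q0 -c-> q4 -b-> q1 -a-> q3 -b-> q2 -a-> q1 -a-> q3
First repeat at step 1: q0 was already visited.

The earliest repeat is at step j = 1: A is in q0, which it already visited at step i = 0.
Pumping length from the standard proof: p = 6 (the number of states). The repeated state found above gives |xy| = j ≤ 6 and |y| = j − i ≥ 1.

q0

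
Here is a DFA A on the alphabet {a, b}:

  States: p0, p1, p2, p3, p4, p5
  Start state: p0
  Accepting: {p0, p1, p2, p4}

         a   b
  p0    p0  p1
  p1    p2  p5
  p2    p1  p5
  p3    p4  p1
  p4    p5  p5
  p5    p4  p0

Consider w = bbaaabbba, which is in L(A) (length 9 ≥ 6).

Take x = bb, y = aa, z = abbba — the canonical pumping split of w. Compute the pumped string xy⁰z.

bbabbba

xy⁰z = xz = bb·abbba = bbabbba.
Reading y = aa takes A from p5 back to p5, so after x the machine is still in p5, and z then leads to the accepting state p2. Hence bbabbba ∈ L(A).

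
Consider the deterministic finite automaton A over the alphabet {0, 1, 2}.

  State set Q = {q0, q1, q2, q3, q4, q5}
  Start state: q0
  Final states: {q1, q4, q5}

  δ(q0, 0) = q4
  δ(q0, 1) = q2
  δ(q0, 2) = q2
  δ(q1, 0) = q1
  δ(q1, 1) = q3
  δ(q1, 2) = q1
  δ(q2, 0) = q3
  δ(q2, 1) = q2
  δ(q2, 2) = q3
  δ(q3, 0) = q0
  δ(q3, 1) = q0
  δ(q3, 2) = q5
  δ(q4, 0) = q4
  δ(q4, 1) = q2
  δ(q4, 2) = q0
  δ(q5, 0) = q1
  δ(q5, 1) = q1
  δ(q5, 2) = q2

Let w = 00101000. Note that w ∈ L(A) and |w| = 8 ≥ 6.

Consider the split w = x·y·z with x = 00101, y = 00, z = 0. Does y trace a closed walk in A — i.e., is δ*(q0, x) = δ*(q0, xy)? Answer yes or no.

State sequence: q0 -0-> q4 -0-> q4 -1-> q2 -0-> q3 -1-> q0 -0-> q4 -0-> q4

After x (step 5): q0. After xy (step 7): q4.
They differ (q0 ≠ q4), so y is not a cycle from the state after x; this split is not the one the pumping-lemma construction produces, and pumping y need not keep the string in L(A).

no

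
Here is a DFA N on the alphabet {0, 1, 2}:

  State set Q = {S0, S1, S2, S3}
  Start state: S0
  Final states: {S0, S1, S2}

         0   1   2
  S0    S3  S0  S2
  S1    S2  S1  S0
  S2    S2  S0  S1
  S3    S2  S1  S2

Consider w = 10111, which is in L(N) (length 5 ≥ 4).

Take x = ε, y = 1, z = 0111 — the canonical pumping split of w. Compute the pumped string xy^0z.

xy⁰z = xz = ε·0111 = 0111.
Reading y = 1 takes N from S0 back to S0, so after x the machine is still in S0, and z then leads to the accepting state S1. Hence 0111 ∈ L(N).

0111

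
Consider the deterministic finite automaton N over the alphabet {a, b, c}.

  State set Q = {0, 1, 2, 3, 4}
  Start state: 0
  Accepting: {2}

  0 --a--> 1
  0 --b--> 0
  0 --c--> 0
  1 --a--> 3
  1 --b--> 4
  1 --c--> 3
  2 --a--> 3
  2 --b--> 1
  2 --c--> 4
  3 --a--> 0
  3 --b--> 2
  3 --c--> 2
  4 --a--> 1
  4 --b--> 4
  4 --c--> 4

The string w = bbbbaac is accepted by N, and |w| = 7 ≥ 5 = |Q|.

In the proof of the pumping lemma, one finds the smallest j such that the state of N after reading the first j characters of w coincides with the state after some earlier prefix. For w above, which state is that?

Run of N on w = b b b b a a c:
  step 0: 0  (start)
  step 1: 0  (read b: 0→0)   ← first repeat (0 seen earlier)
  step 2: 0  (read b: 0→0)
  step 3: 0  (read b: 0→0)
  step 4: 0  (read b: 0→0)
  step 5: 1  (read a: 0→1)
  step 6: 3  (read a: 1→3)
  step 7: 2  (read c: 3→2)

The earliest repeat is at step j = 1: N is in 0, which it already visited at step i = 0.
Pumping length from the standard proof: p = 5 (the number of states). The repeated state found above gives |xy| = j ≤ 5 and |y| = j − i ≥ 1.

0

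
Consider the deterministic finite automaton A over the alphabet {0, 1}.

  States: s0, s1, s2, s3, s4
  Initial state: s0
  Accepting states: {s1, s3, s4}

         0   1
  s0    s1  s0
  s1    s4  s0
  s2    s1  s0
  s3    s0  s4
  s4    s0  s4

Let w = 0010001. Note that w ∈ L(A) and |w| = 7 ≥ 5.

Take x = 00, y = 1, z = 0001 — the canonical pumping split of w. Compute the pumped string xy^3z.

001110001

xy^3z = 00·1·1·1·0001 = 001110001.
Reading y = 1 takes A from s4 back to s4, so after x·y·y·y the machine is still in s4, and z then leads to the accepting state s4. Hence 001110001 ∈ L(A).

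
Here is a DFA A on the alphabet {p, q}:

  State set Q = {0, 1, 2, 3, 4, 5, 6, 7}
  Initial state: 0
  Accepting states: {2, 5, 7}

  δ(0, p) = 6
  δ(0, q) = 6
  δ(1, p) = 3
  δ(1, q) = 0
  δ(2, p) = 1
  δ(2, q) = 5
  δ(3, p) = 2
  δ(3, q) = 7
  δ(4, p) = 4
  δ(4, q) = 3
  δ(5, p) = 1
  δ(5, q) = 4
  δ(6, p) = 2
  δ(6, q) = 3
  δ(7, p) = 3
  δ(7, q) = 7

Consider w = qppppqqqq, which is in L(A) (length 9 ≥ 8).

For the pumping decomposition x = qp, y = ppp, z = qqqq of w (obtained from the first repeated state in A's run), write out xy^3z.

qppppppppppqqqq

xy^3z = qp·ppp·ppp·ppp·qqqq = qppppppppppqqqq.
Reading y = ppp takes A from 2 back to 2, so after x·y·y·y the machine is still in 2, and z then leads to the accepting state 7. Hence qppppppppppqqqq ∈ L(A).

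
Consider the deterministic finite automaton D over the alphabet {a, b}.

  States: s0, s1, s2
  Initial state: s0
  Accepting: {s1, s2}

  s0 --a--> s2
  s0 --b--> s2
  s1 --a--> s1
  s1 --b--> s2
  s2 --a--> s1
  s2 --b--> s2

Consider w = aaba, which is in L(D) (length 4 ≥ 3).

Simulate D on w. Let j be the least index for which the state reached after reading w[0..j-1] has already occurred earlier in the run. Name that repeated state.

s2

State sequence: s0 -a-> s2 -a-> s1 -b-> s2 -a-> s1
First repeat at step 3: s2 was already visited.

The earliest repeat is at step j = 3: D is in s2, which it already visited at step i = 1.
Since D has 3 states, any run of length ≥ 3 visits 3+1 states, so by pigeonhole some state repeats within the first 3 steps — that repeat gives the pumpable loop.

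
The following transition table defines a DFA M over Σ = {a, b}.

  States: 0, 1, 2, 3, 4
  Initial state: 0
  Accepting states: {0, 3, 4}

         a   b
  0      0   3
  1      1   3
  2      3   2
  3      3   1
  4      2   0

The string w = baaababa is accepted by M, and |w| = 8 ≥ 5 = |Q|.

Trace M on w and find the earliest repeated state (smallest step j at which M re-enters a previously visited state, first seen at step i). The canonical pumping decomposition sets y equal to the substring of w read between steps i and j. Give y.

a

Run of M on w = b a a a b a b a:
  step 0: 0  (start)
  step 1: 3  (read b: 0→3)
  step 2: 3  (read a: 3→3)   ← first repeat (3 seen earlier)
  step 3: 3  (read a: 3→3)
  step 4: 3  (read a: 3→3)
  step 5: 1  (read b: 3→1)
  step 6: 1  (read a: 1→1)
  step 7: 3  (read b: 1→3)
  step 8: 3  (read a: 3→3)

So i = 1, j = 2, giving x = w[0:1] = b, y = w[1:2] = a, z = w[2:8] = aababa.
Check: |xy| = 2 ≤ 5 and |y| = 1 ≥ 1. Reading y takes M from 3 back to 3, so every xyⁱz is accepted.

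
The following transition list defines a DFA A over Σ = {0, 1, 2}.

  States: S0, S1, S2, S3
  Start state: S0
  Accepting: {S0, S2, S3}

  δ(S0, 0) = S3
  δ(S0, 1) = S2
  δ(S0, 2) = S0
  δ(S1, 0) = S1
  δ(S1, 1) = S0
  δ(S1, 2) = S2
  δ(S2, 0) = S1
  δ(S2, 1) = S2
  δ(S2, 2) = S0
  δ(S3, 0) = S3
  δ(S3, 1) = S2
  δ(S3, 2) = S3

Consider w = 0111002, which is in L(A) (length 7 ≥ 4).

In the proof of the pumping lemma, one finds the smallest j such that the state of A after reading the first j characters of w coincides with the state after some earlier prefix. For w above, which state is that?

S2

Run of A on w = 0 1 1 1 0 0 2:
  step 0: S0  (start)
  step 1: S3  (read 0: S0→S3)
  step 2: S2  (read 1: S3→S2)
  step 3: S2  (read 1: S2→S2)   ← first repeat (S2 seen earlier)
  step 4: S2  (read 1: S2→S2)
  step 5: S1  (read 0: S2→S1)
  step 6: S1  (read 0: S1→S1)
  step 7: S2  (read 2: S1→S2)

The earliest repeat is at step j = 3: A is in S2, which it already visited at step i = 2.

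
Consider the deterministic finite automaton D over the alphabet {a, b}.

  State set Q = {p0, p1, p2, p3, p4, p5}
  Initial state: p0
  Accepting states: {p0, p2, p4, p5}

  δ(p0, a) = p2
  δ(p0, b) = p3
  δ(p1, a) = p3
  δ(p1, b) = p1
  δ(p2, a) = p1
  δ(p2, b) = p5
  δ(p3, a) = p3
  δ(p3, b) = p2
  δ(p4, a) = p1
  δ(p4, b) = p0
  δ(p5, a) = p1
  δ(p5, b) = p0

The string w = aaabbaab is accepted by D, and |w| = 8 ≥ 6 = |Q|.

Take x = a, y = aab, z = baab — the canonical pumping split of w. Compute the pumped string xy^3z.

aaabaabaabbaab

xy^3z = a·aab·aab·aab·baab = aaabaabaabbaab.
Reading y = aab takes D from p2 back to p2, so after x·y·y·y the machine is still in p2, and z then leads to the accepting state p2. Hence aaabaabaabbaab ∈ L(D).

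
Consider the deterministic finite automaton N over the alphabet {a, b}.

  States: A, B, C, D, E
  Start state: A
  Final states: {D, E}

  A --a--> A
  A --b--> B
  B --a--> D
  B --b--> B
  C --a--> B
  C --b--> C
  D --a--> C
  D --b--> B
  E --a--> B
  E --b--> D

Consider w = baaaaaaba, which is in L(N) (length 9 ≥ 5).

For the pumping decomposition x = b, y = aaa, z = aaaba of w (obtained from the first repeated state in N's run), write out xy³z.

baaaaaaaaaaaaba

xy^3z = b·aaa·aaa·aaa·aaaba = baaaaaaaaaaaaba.
Reading y = aaa takes N from B back to B, so after x·y·y·y the machine is still in B, and z then leads to the accepting state D. Hence baaaaaaaaaaaaba ∈ L(N).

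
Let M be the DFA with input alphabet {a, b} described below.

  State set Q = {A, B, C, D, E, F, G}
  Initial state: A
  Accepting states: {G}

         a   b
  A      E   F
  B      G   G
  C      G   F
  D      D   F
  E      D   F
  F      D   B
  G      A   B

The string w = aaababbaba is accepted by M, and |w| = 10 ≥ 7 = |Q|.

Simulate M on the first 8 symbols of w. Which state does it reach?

Run of M on the first 8 characters of w = a a a b a b b a:
  step 0: A  (start)
  step 1: E  (read a: A→E)
  step 2: D  (read a: E→D)
  step 3: D  (read a: D→D)
  step 4: F  (read b: D→F)
  step 5: D  (read a: F→D)
  step 6: F  (read b: D→F)
  step 7: B  (read b: F→B)
  step 8: G  (read a: B→G)

After reading 8 characters, M is in state G.

G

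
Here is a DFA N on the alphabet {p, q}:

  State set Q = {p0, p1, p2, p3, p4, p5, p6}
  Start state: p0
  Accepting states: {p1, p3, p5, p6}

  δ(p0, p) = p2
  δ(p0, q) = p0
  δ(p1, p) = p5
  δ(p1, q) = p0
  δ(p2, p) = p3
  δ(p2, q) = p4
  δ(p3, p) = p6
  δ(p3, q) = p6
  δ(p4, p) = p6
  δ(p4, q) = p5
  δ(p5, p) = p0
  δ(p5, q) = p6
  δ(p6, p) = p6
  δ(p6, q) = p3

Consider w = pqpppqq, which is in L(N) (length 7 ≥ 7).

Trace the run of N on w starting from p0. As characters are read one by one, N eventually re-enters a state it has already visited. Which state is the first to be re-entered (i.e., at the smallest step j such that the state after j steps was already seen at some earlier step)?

p6

State sequence: p0 -p-> p2 -q-> p4 -p-> p6 -p-> p6 -p-> p6 -q-> p3 -q-> p6
First repeat at step 4: p6 was already visited.

The earliest repeat is at step j = 4: N is in p6, which it already visited at step i = 3.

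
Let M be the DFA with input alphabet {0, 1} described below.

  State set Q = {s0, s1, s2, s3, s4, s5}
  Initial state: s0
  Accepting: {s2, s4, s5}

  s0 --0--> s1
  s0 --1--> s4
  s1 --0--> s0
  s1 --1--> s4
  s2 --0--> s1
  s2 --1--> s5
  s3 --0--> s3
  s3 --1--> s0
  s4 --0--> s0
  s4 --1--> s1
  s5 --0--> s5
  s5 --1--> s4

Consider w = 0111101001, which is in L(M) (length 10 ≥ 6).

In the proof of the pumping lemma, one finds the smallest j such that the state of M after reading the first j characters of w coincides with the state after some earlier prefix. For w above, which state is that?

Run of M on w = 0 1 1 1 1 0 1 0 0 1:
  step 0: s0  (start)
  step 1: s1  (read 0: s0→s1)
  step 2: s4  (read 1: s1→s4)
  step 3: s1  (read 1: s4→s1)   ← first repeat (s1 seen earlier)
  step 4: s4  (read 1: s1→s4)
  step 5: s1  (read 1: s4→s1)
  step 6: s0  (read 0: s1→s0)
  step 7: s4  (read 1: s0→s4)
  step 8: s0  (read 0: s4→s0)
  step 9: s1  (read 0: s0→s1)
  step 10: s4  (read 1: s1→s4)

The earliest repeat is at step j = 3: M is in s1, which it already visited at step i = 1.

s1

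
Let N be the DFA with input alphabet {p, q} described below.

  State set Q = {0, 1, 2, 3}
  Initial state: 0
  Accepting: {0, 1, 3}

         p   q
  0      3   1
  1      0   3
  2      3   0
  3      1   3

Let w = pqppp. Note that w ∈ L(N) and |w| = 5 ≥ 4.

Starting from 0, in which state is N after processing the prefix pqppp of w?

State sequence: 0 -p-> 3 -q-> 3 -p-> 1 -p-> 0 -p-> 3

After reading 5 characters, N is in state 3.

3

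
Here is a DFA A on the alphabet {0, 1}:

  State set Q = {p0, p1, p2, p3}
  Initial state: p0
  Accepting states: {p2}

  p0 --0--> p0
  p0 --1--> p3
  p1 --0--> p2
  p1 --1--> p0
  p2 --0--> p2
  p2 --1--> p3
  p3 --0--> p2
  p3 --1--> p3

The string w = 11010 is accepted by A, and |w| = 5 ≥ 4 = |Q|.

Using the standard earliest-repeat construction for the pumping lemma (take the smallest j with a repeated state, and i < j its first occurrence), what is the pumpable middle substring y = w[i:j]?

1

State sequence: p0 -1-> p3 -1-> p3 -0-> p2 -1-> p3 -0-> p2
First repeat at step 2: p3 was already visited.

So i = 1, j = 2, giving x = w[0:1] = 1, y = w[1:2] = 1, z = w[2:5] = 010.
Check: |xy| = 2 ≤ 4 and |y| = 1 ≥ 1. Reading y takes A from p3 back to p3, so every xyⁱz is accepted.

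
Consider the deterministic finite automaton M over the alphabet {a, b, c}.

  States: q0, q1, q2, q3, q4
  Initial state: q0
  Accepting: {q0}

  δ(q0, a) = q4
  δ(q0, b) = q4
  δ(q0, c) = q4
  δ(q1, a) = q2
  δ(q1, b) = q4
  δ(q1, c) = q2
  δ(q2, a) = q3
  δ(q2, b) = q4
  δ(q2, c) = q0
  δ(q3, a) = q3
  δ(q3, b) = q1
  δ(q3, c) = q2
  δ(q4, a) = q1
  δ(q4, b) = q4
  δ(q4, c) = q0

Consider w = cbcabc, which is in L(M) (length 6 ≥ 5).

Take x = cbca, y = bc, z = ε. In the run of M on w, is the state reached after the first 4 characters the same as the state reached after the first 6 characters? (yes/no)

State sequence: q0 -c-> q4 -b-> q4 -c-> q0 -a-> q4 -b-> q4 -c-> q0

After x (step 4): q4. After xy (step 6): q0.
They differ (q4 ≠ q0), so y is not a cycle from the state after x; this split is not the one the pumping-lemma construction produces, and pumping y need not keep the string in L(M).

no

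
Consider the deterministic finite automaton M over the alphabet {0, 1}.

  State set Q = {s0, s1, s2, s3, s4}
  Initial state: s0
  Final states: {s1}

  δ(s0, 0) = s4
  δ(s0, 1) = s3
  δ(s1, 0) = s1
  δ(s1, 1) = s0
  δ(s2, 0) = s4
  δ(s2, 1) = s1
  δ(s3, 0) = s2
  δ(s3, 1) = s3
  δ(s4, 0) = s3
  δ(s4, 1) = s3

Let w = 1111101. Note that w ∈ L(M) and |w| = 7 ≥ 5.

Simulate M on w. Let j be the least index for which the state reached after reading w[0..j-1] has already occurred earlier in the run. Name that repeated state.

s3

Run of M on w = 1 1 1 1 1 0 1:
  step 0: s0  (start)
  step 1: s3  (read 1: s0→s3)
  step 2: s3  (read 1: s3→s3)   ← first repeat (s3 seen earlier)
  step 3: s3  (read 1: s3→s3)
  step 4: s3  (read 1: s3→s3)
  step 5: s3  (read 1: s3→s3)
  step 6: s2  (read 0: s3→s2)
  step 7: s1  (read 1: s2→s1)

The earliest repeat is at step j = 2: M is in s3, which it already visited at step i = 1.
The DFA has 5 states, so the proof of the pumping lemma guarantees a repeated state among the first 5+1 visited; the segment between the two visits is the pumpable y.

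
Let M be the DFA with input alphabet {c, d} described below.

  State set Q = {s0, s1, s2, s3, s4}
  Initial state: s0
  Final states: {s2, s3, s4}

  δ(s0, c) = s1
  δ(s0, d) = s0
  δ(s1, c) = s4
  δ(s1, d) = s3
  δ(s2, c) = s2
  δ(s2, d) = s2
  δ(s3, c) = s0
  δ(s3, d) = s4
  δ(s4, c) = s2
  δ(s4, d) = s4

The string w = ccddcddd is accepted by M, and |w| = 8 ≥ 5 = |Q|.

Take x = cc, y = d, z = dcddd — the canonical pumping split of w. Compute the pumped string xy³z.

ccddddcddd

xy^3z = cc·d·d·d·dcddd = ccddddcddd.
Reading y = d takes M from s4 back to s4, so after x·y·y·y the machine is still in s4, and z then leads to the accepting state s2. Hence ccddddcddd ∈ L(M).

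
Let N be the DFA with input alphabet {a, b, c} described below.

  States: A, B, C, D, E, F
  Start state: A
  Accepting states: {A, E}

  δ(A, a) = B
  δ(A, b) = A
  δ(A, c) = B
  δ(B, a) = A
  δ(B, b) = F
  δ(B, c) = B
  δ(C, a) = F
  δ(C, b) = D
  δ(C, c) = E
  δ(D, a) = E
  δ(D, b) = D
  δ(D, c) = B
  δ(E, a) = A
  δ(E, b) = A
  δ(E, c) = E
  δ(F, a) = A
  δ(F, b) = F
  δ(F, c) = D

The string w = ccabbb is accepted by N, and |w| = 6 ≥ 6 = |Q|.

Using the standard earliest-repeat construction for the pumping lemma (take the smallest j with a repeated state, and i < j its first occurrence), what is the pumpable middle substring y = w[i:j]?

c

Run of N on w = c c a b b b:
  step 0: A  (start)
  step 1: B  (read c: A→B)
  step 2: B  (read c: B→B)   ← first repeat (B seen earlier)
  step 3: A  (read a: B→A)
  step 4: A  (read b: A→A)
  step 5: A  (read b: A→A)
  step 6: A  (read b: A→A)

So i = 1, j = 2, giving x = w[0:1] = c, y = w[1:2] = c, z = w[2:6] = abbb.
Check: |xy| = 2 ≤ 6 and |y| = 1 ≥ 1. Reading y takes N from B back to B, so every xyⁱz is accepted.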